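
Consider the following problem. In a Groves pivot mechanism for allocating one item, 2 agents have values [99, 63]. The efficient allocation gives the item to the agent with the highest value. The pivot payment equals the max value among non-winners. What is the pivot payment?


Step 1: The efficient winner is agent 0 with value 99
Step 2: Other agents' values: [63]
Step 3: Pivot payment = max(others) = 63
Step 4: The winner pays 63

63


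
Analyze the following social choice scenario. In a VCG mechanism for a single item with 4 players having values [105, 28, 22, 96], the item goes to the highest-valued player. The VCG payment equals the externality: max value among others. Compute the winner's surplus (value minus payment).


Step 1: The winner is the agent with the highest value: agent 0 with value 105
Step 2: Values of other agents: [28, 22, 96]
Step 3: VCG payment = max of others' values = 96
Step 4: Surplus = 105 - 96 = 9

9


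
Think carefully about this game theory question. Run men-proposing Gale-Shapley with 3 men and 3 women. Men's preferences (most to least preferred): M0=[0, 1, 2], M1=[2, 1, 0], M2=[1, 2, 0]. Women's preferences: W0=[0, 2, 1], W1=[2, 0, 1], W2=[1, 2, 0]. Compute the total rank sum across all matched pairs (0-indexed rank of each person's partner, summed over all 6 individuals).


Step 1: Run Gale-Shapley (men propose, women hold best offer):
  M0 proposes to W0; she accepts
  M1 proposes to W2; she accepts
  M2 proposes to W1; she accepts
Step 2: Final matching: W0-M0, W1-M2, W2-M1
Step 3: 0-indexed ranks (man's rank of his match, then woman's): 0 + 0 + 0 + 0 + 0 + 0
Step 4: Total rank sum = 0

0


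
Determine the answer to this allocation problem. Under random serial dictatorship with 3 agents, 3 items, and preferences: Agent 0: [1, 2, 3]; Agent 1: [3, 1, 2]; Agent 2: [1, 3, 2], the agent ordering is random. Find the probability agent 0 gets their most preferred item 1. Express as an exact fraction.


Step 1: Agent 0 wants item 1
Step 2: There are 6 possible orderings of agents
Step 3: In 3 orderings, agent 0 gets item 1
Step 4: Probability = 3/6 = 1/2

1/2


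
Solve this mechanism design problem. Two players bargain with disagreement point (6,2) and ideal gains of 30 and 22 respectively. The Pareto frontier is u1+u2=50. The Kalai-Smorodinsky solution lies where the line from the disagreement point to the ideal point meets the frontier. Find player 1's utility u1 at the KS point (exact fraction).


Step 1: At the KS point, (u1-d1)/r1 = (u2-d2)/r2 = t and u1+u2 = 50
Step 2: u1 = d1 + r1*t and u2 = d2 + r2*t, so (d1 + r1*t) + (d2 + r2*t) = 50
Step 3: t = (50 - 6 - 2)/(30 + 22) = 42/52 = 21/26
Step 4: u1 = d1 + r1*t = 6 + 30 * 21/26 = 393/13
Step 5: (Check: u2 = d2 + r2*t = 257/13; u1+u2 = 393/13 + 257/13 = 50, on the frontier.)

393/13


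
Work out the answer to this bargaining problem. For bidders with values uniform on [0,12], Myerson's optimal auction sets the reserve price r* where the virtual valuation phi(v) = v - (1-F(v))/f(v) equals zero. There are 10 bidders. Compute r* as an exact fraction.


Step 1: For U[0,12], F(v) = v/12 and f(v) = 1/12
Step 2: phi(v) = v - (1 - v/12)/(1/12) = v - (12 - v) = 2v - 12
Step 3: Set phi(r*) = 0: 2r* - 12 = 0
Step 4: r* = 12/2 = 6 (the number of bidders n = 10 does not enter)

6


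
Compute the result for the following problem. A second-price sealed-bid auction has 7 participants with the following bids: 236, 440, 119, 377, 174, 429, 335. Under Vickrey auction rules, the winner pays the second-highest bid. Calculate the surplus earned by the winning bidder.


Step 1: Sort bids in descending order: 440, 429, 377, 335, 236, 174, 119
Step 2: The winning bid is the highest: 440
Step 3: The payment equals the second-highest bid: 429
Step 4: Surplus = winner's bid - payment = 440 - 429 = 11

11


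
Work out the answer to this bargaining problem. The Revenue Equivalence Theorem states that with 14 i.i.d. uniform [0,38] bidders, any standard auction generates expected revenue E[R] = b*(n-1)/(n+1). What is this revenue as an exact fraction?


Step 1: By Revenue Equivalence, expected revenue = b*(n-1)/(n+1)
Step 2: Substituting n = 14, b = 38
Step 3: Revenue = 38*(14-1)/(14+1) = 38*13/15
Step 4: Revenue = 494/15

494/15


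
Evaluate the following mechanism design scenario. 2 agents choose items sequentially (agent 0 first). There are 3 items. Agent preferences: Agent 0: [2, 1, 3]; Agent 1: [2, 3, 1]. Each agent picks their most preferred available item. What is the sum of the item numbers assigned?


Step 1: Agent 0 picks item 2
Step 2: Agent 1 picks item 3
Step 3: Sum = 2 + 3 = 5

5


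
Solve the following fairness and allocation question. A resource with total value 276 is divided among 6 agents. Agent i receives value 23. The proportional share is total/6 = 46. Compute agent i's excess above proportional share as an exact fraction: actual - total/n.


Step 1: Proportional share = 276/6 = 46
Step 2: Agent's actual allocation = 23
Step 3: Excess = 23 - 46 = -23

-23


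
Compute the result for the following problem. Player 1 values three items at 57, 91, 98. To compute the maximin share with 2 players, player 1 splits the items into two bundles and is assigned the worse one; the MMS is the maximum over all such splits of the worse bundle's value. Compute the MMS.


Step 1: Item values = 57, 91, 98
Step 2: Enumerate all 2-bundle partitions and take the smaller bundle:
  Partition 1: {57} vs {91,98} -> bundles 57, 189; min = 57
  Partition 2: {91} vs {57,98} -> bundles 91, 155; min = 91
  Partition 3: {98} vs {57,91} -> bundles 98, 148; min = 98
Step 3: MMS = max(57, 91, 98) = 98

98


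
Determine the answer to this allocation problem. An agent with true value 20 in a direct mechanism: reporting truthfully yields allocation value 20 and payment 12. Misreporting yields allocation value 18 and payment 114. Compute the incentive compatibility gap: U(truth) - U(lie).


Step 1: U(truth) = value - payment = 20 - 12 = 8
Step 2: U(lie) = allocation - payment = 18 - 114 = -96
Step 3: IC gap = 8 - (-96) = 104

104


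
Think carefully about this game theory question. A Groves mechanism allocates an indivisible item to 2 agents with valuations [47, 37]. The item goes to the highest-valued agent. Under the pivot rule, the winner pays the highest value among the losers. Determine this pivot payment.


Step 1: The efficient winner is agent 0 with value 47
Step 2: Other agents' values: [37]
Step 3: Pivot payment = max(others) = 37
Step 4: The winner pays 37

37


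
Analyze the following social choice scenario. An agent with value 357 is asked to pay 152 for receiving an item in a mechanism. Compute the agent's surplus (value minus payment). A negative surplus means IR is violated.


Step 1: Surplus = value - payment = 357 - 152 = 205
Step 2: IR is satisfied (surplus >= 0)

205


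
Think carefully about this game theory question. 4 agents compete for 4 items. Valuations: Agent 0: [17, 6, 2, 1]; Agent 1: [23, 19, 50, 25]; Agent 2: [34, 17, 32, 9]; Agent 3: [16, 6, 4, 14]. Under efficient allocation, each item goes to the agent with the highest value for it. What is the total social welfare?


Step 1: For each item, find the maximum value among all agents.
Step 2: Item 0 -> Agent 2 (value 34)
Step 3: Item 1 -> Agent 1 (value 19)
Step 4: Item 2 -> Agent 1 (value 50)
Step 5: Item 3 -> Agent 1 (value 25)
Step 6: Total welfare = 34 + 19 + 50 + 25 = 128

128


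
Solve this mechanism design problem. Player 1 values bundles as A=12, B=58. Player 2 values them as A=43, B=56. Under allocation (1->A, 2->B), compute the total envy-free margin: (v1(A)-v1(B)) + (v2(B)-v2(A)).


Step 1: Player 1's margin = v1(A) - v1(B) = 12 - 58 = -46
Step 2: Player 2's margin = v2(B) - v2(A) = 56 - 43 = 13
Step 3: Total margin = -46 + 13 = -33

-33


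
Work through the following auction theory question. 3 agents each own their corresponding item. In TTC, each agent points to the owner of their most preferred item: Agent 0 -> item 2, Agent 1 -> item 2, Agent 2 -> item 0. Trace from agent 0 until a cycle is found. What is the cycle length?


Step 1: Trace the pointer graph from agent 0: 0 -> 2 -> 0
Step 2: A cycle is detected when we revisit agent 0
Step 3: The cycle is: 0 -> 2 -> 0
Step 4: Cycle length = 2

2


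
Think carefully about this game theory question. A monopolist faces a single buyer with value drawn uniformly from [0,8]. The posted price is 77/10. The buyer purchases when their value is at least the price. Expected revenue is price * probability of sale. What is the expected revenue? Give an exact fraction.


Step 1: Posted price r = 77/10, value support [0,8]
Step 2: P(v >= r) = (8 - 77/10)/8 = 3/80
Step 3: Expected revenue = r * P(v >= r) = 77/10 * 3/80
Step 4: Revenue = 231/800

231/800


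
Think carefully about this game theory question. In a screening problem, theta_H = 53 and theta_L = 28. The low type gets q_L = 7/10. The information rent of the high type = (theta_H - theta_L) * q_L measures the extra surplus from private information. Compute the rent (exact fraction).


Step 1: theta_H - theta_L = 53 - 28 = 25
Step 2: Information rent = (theta_H - theta_L) * q_L
Step 3: = 25 * 7/10
Step 4: = 35/2

35/2


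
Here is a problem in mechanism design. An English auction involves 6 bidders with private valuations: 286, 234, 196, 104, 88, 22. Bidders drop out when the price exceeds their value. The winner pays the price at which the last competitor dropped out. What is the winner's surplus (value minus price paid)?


Step 1: Identify the highest value: 286
Step 2: Identify the second-highest value: 234
Step 3: The final price = second-highest value = 234
Step 4: Surplus = 286 - 234 = 52

52


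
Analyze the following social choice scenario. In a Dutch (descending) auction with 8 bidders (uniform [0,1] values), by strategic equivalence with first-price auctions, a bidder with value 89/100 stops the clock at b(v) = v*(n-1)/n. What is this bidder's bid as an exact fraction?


Step 1: Dutch auctions are strategically equivalent to first-price auctions
Step 2: The equilibrium bid is b(v) = v*(n-1)/n
Step 3: b = 89/100 * 7/8
Step 4: b = 623/800

623/800


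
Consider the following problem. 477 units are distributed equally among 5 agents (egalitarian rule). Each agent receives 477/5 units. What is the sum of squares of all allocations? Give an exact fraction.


Step 1: Each agent's share = 477/5
Step 2: Square of each share = (477/5)^2 = 227529/25
Step 3: Sum of squares = 5 * 227529/25 = 227529/5

227529/5


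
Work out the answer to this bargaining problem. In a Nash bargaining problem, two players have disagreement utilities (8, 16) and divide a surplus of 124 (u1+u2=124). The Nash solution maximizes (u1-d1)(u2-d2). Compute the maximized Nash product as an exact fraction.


Step 1: The Nash solution splits surplus symmetrically above the disagreement point
Step 2: u1 = (total + d1 - d2)/2 = (124 + 8 - 16)/2 = 58
Step 3: u2 = (total - d1 + d2)/2 = (124 - 8 + 16)/2 = 66
Step 4: Nash product = (58 - 8) * (66 - 16)
Step 5: = 50 * 50 = 2500

2500


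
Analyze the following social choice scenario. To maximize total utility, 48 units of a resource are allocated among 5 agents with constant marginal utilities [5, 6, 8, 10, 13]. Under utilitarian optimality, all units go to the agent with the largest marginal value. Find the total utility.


Step 1: The marginal utilities are [5, 6, 8, 10, 13]
Step 2: The highest marginal utility is 13
Step 3: All 48 units go to that agent
Step 4: Total utility = 13 * 48 = 624

624


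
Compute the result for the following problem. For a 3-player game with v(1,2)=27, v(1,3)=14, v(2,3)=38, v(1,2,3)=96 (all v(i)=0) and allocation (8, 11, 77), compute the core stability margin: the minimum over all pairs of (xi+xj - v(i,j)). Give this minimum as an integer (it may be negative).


Step 1: Slack for coalition (1,2): x1+x2 - v12 = 19 - 27 = -8
Step 2: Slack for coalition (1,3): x1+x3 - v13 = 85 - 14 = 71
Step 3: Slack for coalition (2,3): x2+x3 - v23 = 88 - 38 = 50
Step 4: Minimum slack = min(-8, 71, 50) = -8, attained by (1,2); coalition (1,2) can block (slack < 0), so the allocation is not in the core

-8


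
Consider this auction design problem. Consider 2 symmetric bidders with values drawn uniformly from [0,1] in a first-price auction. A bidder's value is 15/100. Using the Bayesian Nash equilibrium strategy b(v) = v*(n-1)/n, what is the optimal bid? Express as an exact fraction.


Step 1: The symmetric BNE bidding function is b(v) = v * (n-1) / n
Step 2: Substitute v = 3/20 and n = 2
Step 3: b = 3/20 * 1/2
Step 4: b = 3/40

3/40


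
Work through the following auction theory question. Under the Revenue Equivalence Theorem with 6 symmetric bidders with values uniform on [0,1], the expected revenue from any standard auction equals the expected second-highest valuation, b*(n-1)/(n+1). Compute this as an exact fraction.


Step 1: By Revenue Equivalence, expected revenue = b*(n-1)/(n+1)
Step 2: Substituting n = 6, b = 1
Step 3: Revenue = 1*(6-1)/(6+1) = 1*5/7
Step 4: Revenue = 5/7

5/7


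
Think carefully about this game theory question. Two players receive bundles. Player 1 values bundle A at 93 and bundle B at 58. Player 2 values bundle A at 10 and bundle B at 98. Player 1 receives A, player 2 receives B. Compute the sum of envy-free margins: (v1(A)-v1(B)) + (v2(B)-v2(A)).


Step 1: Player 1's margin = v1(A) - v1(B) = 93 - 58 = 35
Step 2: Player 2's margin = v2(B) - v2(A) = 98 - 10 = 88
Step 3: Total margin = 35 + 88 = 123

123


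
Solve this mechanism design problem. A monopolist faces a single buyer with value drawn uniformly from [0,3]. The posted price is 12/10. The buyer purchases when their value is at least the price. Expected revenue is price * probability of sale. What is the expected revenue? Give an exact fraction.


Step 1: Posted price r = 6/5, value support [0,3]
Step 2: P(v >= r) = (3 - 6/5)/3 = 3/5
Step 3: Expected revenue = r * P(v >= r) = 6/5 * 3/5
Step 4: Revenue = 18/25

18/25


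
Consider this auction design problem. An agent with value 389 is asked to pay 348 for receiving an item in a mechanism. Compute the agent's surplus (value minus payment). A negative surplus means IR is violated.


Step 1: Surplus = value - payment = 389 - 348 = 41
Step 2: IR is satisfied (surplus >= 0)

41


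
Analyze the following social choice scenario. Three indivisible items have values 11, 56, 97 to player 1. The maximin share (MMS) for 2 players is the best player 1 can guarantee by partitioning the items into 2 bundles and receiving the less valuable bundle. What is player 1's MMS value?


Step 1: Item values = 11, 56, 97
Step 2: Enumerate all 2-bundle partitions and take the smaller bundle:
  Partition 1: {11} vs {56,97} -> bundles 11, 153; min = 11
  Partition 2: {56} vs {11,97} -> bundles 56, 108; min = 56
  Partition 3: {97} vs {11,56} -> bundles 97, 67; min = 67
Step 3: MMS = max(11, 56, 67) = 67

67


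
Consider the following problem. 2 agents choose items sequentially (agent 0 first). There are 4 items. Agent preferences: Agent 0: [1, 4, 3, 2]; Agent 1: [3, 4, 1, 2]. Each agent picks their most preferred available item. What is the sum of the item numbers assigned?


Step 1: Agent 0 picks item 1
Step 2: Agent 1 picks item 3
Step 3: Sum = 1 + 3 = 4

4


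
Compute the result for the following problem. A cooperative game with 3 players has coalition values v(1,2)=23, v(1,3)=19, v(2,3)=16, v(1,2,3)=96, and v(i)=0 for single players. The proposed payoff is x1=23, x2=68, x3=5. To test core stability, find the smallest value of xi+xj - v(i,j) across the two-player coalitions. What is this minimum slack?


Step 1: Slack for coalition (1,2): x1+x2 - v12 = 91 - 23 = 68
Step 2: Slack for coalition (1,3): x1+x3 - v13 = 28 - 19 = 9
Step 3: Slack for coalition (2,3): x2+x3 - v23 = 73 - 16 = 57
Step 4: Minimum slack = min(68, 9, 57) = 9, attained by (1,3); no pair can gain by deviating, so the allocation is in the core

9


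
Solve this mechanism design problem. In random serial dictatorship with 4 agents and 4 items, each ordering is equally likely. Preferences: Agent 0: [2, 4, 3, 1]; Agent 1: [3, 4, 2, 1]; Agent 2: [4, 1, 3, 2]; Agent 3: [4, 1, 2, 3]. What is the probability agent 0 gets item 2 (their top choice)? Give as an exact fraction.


Step 1: Agent 0 wants item 2
Step 2: There are 24 possible orderings of agents
Step 3: In 24 orderings, agent 0 gets item 2
Step 4: Probability = 24/24 = 1

1


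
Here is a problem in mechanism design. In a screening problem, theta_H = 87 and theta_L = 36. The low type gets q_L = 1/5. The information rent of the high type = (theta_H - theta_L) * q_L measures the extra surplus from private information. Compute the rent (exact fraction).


Step 1: theta_H - theta_L = 87 - 36 = 51
Step 2: Information rent = (theta_H - theta_L) * q_L
Step 3: = 51 * 1/5
Step 4: = 51/5

51/5


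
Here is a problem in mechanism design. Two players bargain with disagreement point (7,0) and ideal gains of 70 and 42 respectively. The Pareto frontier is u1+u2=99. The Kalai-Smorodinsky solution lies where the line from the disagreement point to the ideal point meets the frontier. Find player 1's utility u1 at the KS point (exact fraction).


Step 1: At the KS point, (u1-d1)/r1 = (u2-d2)/r2 = t and u1+u2 = 99
Step 2: u1 = d1 + r1*t and u2 = d2 + r2*t, so (d1 + r1*t) + (d2 + r2*t) = 99
Step 3: t = (99 - 7 - 0)/(70 + 42) = 92/112 = 23/28
Step 4: u1 = d1 + r1*t = 7 + 70 * 23/28 = 129/2
Step 5: (Check: u2 = d2 + r2*t = 69/2; u1+u2 = 129/2 + 69/2 = 99, on the frontier.)

129/2


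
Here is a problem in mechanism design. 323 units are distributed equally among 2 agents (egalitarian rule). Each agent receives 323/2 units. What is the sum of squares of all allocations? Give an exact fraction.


Step 1: Each agent's share = 323/2
Step 2: Square of each share = (323/2)^2 = 104329/4
Step 3: Sum of squares = 2 * 104329/4 = 104329/2

104329/2


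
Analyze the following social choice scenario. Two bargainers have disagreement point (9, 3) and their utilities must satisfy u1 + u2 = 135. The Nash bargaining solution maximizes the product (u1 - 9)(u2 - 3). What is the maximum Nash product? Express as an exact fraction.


Step 1: The Nash solution splits surplus symmetrically above the disagreement point
Step 2: u1 = (total + d1 - d2)/2 = (135 + 9 - 3)/2 = 141/2
Step 3: u2 = (total - d1 + d2)/2 = (135 - 9 + 3)/2 = 129/2
Step 4: Nash product = (141/2 - 9) * (129/2 - 3)
Step 5: = 123/2 * 123/2 = 15129/4

15129/4


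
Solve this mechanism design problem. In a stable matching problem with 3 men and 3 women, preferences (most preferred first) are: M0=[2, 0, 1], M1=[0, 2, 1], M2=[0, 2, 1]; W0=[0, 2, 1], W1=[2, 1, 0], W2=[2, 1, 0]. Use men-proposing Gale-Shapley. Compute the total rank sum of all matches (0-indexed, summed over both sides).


Step 1: Run Gale-Shapley (men propose, women hold best offer):
  M0 proposes to W2; she accepts
  M1 proposes to W0; she accepts
  M2 proposes to W0; she switches from M1
  M1 proposes to W2; she switches from M0
  M0 proposes to W0; she switches from M2
  M2 proposes to W2; she switches from M1
  M1 proposes to W1; she accepts
Step 2: Final matching: W0-M0, W1-M1, W2-M2
Step 3: 0-indexed ranks (man's rank of his match, then woman's): 1 + 0 + 2 + 1 + 1 + 0
Step 4: Total rank sum = 5

5


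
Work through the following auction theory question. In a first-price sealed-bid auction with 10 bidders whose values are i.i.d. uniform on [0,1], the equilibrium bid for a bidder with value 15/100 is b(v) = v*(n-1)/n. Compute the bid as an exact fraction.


Step 1: The symmetric BNE bidding function is b(v) = v * (n-1) / n
Step 2: Substitute v = 3/20 and n = 10
Step 3: b = 3/20 * 9/10
Step 4: b = 27/200

27/200


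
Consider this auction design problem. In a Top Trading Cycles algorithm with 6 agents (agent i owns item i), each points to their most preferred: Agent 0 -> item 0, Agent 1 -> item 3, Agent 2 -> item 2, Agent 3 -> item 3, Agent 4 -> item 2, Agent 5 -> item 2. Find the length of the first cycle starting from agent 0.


Step 1: Trace the pointer graph from agent 0: 0 -> 0
Step 2: A cycle is detected when we revisit agent 0
Step 3: The cycle is: 0 -> 0
Step 4: Cycle length = 1

1


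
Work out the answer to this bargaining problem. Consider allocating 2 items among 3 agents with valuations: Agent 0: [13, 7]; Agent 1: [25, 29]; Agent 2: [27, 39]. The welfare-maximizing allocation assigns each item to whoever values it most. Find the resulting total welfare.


Step 1: For each item, find the maximum value among all agents.
Step 2: Item 0 -> Agent 2 (value 27)
Step 3: Item 1 -> Agent 2 (value 39)
Step 4: Total welfare = 27 + 39 = 66

66


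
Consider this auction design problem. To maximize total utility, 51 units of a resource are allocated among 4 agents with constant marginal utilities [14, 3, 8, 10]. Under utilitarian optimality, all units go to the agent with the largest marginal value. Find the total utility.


Step 1: The marginal utilities are [14, 3, 8, 10]
Step 2: The highest marginal utility is 14
Step 3: All 51 units go to that agent
Step 4: Total utility = 14 * 51 = 714

714


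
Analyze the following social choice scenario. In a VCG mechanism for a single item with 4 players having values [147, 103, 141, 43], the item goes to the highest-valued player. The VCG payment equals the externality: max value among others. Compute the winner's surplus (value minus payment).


Step 1: The winner is the agent with the highest value: agent 0 with value 147
Step 2: Values of other agents: [103, 141, 43]
Step 3: VCG payment = max of others' values = 141
Step 4: Surplus = 147 - 141 = 6

6


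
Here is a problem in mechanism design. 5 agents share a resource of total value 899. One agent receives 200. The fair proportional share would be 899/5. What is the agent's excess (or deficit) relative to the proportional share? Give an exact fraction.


Step 1: Proportional share = 899/5
Step 2: Agent's actual allocation = 200
Step 3: Excess = 200 - 899/5 = 101/5

101/5


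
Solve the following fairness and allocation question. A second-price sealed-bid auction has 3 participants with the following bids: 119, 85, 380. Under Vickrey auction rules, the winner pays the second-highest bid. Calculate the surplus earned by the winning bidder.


Step 1: Sort bids in descending order: 380, 119, 85
Step 2: The winning bid is the highest: 380
Step 3: The payment equals the second-highest bid: 119
Step 4: Surplus = winner's bid - payment = 380 - 119 = 261

261


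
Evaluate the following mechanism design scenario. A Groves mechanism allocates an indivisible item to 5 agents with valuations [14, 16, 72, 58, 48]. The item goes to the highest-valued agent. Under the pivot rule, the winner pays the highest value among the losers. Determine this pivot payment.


Step 1: The efficient winner is agent 2 with value 72
Step 2: Other agents' values: [14, 16, 58, 48]
Step 3: Pivot payment = max(others) = 58
Step 4: The winner pays 58

58


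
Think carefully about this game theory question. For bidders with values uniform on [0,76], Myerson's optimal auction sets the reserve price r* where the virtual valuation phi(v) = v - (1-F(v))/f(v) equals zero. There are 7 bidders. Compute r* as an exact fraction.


Step 1: For U[0,76], F(v) = v/76 and f(v) = 1/76
Step 2: phi(v) = v - (1 - v/76)/(1/76) = v - (76 - v) = 2v - 76
Step 3: Set phi(r*) = 0: 2r* - 76 = 0
Step 4: r* = 76/2 = 38 (the number of bidders n = 7 does not enter)

38


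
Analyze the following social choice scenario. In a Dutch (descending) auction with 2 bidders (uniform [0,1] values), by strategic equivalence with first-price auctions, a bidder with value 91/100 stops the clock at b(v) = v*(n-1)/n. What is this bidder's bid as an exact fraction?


Step 1: Dutch auctions are strategically equivalent to first-price auctions
Step 2: The equilibrium bid is b(v) = v*(n-1)/n
Step 3: b = 91/100 * 1/2
Step 4: b = 91/200

91/200


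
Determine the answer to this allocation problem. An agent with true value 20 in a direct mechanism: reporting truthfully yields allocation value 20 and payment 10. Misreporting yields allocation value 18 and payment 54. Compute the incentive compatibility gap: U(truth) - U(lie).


Step 1: U(truth) = value - payment = 20 - 10 = 10
Step 2: U(lie) = allocation - payment = 18 - 54 = -36
Step 3: IC gap = 10 - (-36) = 46

46


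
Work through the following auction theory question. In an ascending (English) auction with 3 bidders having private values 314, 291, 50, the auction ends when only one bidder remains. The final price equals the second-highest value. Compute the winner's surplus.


Step 1: Identify the highest value: 314
Step 2: Identify the second-highest value: 291
Step 3: The final price = second-highest value = 291
Step 4: Surplus = 314 - 291 = 23

23


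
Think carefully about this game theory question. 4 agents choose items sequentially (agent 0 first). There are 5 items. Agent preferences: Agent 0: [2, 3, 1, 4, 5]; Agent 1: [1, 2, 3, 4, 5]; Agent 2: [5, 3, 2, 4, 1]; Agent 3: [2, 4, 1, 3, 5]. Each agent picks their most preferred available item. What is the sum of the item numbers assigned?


Step 1: Agent 0 picks item 2
Step 2: Agent 1 picks item 1
Step 3: Agent 2 picks item 5
Step 4: Agent 3 picks item 4
Step 5: Sum = 2 + 1 + 5 + 4 = 12

12


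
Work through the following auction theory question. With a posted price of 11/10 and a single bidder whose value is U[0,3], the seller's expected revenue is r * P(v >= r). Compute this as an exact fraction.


Step 1: Posted price r = 11/10, value support [0,3]
Step 2: P(v >= r) = (3 - 11/10)/3 = 19/30
Step 3: Expected revenue = r * P(v >= r) = 11/10 * 19/30
Step 4: Revenue = 209/300

209/300


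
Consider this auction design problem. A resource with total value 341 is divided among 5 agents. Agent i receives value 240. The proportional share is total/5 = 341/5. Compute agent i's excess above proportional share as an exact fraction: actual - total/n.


Step 1: Proportional share = 341/5
Step 2: Agent's actual allocation = 240
Step 3: Excess = 240 - 341/5 = 859/5

859/5


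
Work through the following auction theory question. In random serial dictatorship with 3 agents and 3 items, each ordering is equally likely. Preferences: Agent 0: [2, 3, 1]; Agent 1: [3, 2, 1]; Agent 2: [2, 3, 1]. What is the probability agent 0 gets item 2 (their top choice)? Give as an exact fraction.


Step 1: Agent 0 wants item 2
Step 2: There are 6 possible orderings of agents
Step 3: In 3 orderings, agent 0 gets item 2
Step 4: Probability = 3/6 = 1/2

1/2


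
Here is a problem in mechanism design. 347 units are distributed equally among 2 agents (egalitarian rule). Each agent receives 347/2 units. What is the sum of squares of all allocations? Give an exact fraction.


Step 1: Each agent's share = 347/2
Step 2: Square of each share = (347/2)^2 = 120409/4
Step 3: Sum of squares = 2 * 120409/4 = 120409/2

120409/2


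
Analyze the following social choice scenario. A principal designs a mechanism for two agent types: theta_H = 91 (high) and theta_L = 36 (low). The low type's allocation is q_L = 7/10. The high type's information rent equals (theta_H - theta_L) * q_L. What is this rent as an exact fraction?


Step 1: theta_H - theta_L = 91 - 36 = 55
Step 2: Information rent = (theta_H - theta_L) * q_L
Step 3: = 55 * 7/10
Step 4: = 77/2

77/2


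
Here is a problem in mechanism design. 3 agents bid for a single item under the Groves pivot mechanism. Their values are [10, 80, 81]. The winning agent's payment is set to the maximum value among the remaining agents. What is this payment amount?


Step 1: The efficient winner is agent 2 with value 81
Step 2: Other agents' values: [10, 80]
Step 3: Pivot payment = max(others) = 80
Step 4: The winner pays 80

80


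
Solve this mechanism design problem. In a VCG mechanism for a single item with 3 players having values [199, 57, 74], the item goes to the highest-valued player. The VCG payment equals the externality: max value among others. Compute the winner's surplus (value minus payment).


Step 1: The winner is the agent with the highest value: agent 0 with value 199
Step 2: Values of other agents: [57, 74]
Step 3: VCG payment = max of others' values = 74
Step 4: Surplus = 199 - 74 = 125

125


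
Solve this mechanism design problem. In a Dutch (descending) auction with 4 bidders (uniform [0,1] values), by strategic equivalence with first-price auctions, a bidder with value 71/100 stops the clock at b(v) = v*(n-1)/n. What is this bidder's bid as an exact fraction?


Step 1: Dutch auctions are strategically equivalent to first-price auctions
Step 2: The equilibrium bid is b(v) = v*(n-1)/n
Step 3: b = 71/100 * 3/4
Step 4: b = 213/400

213/400


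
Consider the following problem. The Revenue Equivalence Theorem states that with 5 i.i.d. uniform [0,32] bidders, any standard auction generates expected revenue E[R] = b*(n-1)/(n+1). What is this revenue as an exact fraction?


Step 1: By Revenue Equivalence, expected revenue = b*(n-1)/(n+1)
Step 2: Substituting n = 5, b = 32
Step 3: Revenue = 32*(5-1)/(5+1) = 32*4/6
Step 4: Revenue = 128/6 = 64/3

64/3


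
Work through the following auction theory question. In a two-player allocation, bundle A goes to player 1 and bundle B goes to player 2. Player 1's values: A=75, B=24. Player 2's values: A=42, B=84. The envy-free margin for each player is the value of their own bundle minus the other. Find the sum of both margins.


Step 1: Player 1's margin = v1(A) - v1(B) = 75 - 24 = 51
Step 2: Player 2's margin = v2(B) - v2(A) = 84 - 42 = 42
Step 3: Total margin = 51 + 42 = 93

93


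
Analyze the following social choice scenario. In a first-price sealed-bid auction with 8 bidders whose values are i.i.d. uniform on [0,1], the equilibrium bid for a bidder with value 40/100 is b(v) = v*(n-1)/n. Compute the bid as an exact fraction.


Step 1: The symmetric BNE bidding function is b(v) = v * (n-1) / n
Step 2: Substitute v = 2/5 and n = 8
Step 3: b = 2/5 * 7/8
Step 4: b = 7/20

7/20


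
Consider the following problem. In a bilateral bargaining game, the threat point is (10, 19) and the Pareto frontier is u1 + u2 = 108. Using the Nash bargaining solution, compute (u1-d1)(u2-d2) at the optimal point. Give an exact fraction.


Step 1: The Nash solution splits surplus symmetrically above the disagreement point
Step 2: u1 = (total + d1 - d2)/2 = (108 + 10 - 19)/2 = 99/2
Step 3: u2 = (total - d1 + d2)/2 = (108 - 10 + 19)/2 = 117/2
Step 4: Nash product = (99/2 - 10) * (117/2 - 19)
Step 5: = 79/2 * 79/2 = 6241/4

6241/4


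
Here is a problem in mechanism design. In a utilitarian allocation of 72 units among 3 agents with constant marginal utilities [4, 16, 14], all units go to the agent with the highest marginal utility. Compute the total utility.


Step 1: The marginal utilities are [4, 16, 14]
Step 2: The highest marginal utility is 16
Step 3: All 72 units go to that agent
Step 4: Total utility = 16 * 72 = 1152

1152


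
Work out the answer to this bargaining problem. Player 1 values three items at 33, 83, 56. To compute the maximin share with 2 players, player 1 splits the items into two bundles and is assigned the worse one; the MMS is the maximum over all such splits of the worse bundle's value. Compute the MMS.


Step 1: Item values = 33, 83, 56
Step 2: Enumerate all 2-bundle partitions and take the smaller bundle:
  Partition 1: {33} vs {83,56} -> bundles 33, 139; min = 33
  Partition 2: {83} vs {33,56} -> bundles 83, 89; min = 83
  Partition 3: {56} vs {33,83} -> bundles 56, 116; min = 56
Step 3: MMS = max(33, 83, 56) = 83

83


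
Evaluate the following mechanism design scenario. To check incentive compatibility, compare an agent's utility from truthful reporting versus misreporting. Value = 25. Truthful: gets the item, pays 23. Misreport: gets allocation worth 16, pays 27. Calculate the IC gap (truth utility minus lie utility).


Step 1: U(truth) = value - payment = 25 - 23 = 2
Step 2: U(lie) = allocation - payment = 16 - 27 = -11
Step 3: IC gap = 2 - (-11) = 13

13


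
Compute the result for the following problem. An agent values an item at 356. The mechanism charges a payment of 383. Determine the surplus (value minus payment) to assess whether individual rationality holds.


Step 1: Surplus = value - payment = 356 - 383 = -27
Step 2: IR is violated (surplus < 0)

-27


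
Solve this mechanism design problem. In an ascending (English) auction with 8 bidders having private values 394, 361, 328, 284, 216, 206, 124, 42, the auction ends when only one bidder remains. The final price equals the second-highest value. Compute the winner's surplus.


Step 1: Identify the highest value: 394
Step 2: Identify the second-highest value: 361
Step 3: The final price = second-highest value = 361
Step 4: Surplus = 394 - 361 = 33

33


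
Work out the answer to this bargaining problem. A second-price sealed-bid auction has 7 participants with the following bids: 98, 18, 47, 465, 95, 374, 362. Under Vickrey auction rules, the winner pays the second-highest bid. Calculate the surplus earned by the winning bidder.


Step 1: Sort bids in descending order: 465, 374, 362, 98, 95, 47, 18
Step 2: The winning bid is the highest: 465
Step 3: The payment equals the second-highest bid: 374
Step 4: Surplus = winner's bid - payment = 465 - 374 = 91

91


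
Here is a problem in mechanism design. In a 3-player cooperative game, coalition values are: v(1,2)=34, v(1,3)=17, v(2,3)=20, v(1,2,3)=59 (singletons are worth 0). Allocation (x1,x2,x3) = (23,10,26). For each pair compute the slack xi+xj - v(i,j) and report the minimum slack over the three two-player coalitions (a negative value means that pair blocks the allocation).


Step 1: Slack for coalition (1,2): x1+x2 - v12 = 33 - 34 = -1
Step 2: Slack for coalition (1,3): x1+x3 - v13 = 49 - 17 = 32
Step 3: Slack for coalition (2,3): x2+x3 - v23 = 36 - 20 = 16
Step 4: Minimum slack = min(-1, 32, 16) = -1, attained by (1,2); coalition (1,2) can block (slack < 0), so the allocation is not in the core

-1


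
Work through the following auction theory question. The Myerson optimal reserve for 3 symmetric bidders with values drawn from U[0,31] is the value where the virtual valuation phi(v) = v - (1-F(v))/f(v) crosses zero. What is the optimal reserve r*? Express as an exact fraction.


Step 1: For U[0,31], F(v) = v/31 and f(v) = 1/31
Step 2: phi(v) = v - (1 - v/31)/(1/31) = v - (31 - v) = 2v - 31
Step 3: Set phi(r*) = 0: 2r* - 31 = 0
Step 4: r* = 31/2 (the number of bidders n = 3 does not enter)

31/2


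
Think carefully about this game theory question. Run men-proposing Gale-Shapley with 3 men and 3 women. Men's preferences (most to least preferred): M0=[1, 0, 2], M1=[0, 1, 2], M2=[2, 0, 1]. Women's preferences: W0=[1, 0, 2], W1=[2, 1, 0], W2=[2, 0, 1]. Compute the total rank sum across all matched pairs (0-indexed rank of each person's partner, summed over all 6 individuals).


Step 1: Run Gale-Shapley (men propose, women hold best offer):
  M0 proposes to W1; she accepts
  M1 proposes to W0; she accepts
  M2 proposes to W2; she accepts
Step 2: Final matching: W0-M1, W1-M0, W2-M2
Step 3: 0-indexed ranks (man's rank of his match, then woman's): 0 + 0 + 0 + 2 + 0 + 0
Step 4: Total rank sum = 2

2


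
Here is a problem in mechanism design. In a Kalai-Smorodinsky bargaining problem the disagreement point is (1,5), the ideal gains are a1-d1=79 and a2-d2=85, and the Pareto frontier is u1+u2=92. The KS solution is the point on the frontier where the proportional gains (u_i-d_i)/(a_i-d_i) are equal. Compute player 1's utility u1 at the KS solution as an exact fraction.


Step 1: At the KS point, (u1-d1)/r1 = (u2-d2)/r2 = t and u1+u2 = 92
Step 2: u1 = d1 + r1*t and u2 = d2 + r2*t, so (d1 + r1*t) + (d2 + r2*t) = 92
Step 3: t = (92 - 1 - 5)/(79 + 85) = 86/164 = 43/82
Step 4: u1 = d1 + r1*t = 1 + 79 * 43/82 = 3479/82
Step 5: (Check: u2 = d2 + r2*t = 4065/82; u1+u2 = 3479/82 + 4065/82 = 92, on the frontier.)

3479/82


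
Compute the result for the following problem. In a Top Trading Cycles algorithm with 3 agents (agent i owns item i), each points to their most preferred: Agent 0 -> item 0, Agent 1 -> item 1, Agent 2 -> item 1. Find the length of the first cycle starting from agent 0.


Step 1: Trace the pointer graph from agent 0: 0 -> 0
Step 2: A cycle is detected when we revisit agent 0
Step 3: The cycle is: 0 -> 0
Step 4: Cycle length = 1

1


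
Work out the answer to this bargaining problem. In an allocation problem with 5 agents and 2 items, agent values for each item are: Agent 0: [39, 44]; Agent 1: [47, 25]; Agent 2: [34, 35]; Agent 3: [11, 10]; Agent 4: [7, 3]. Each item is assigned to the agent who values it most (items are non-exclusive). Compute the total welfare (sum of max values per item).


Step 1: For each item, find the maximum value among all agents.
Step 2: Item 0 -> Agent 1 (value 47)
Step 3: Item 1 -> Agent 0 (value 44)
Step 4: Total welfare = 47 + 44 = 91

91


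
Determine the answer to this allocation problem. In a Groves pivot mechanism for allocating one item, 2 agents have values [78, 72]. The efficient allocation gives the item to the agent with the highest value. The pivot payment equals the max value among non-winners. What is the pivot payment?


Step 1: The efficient winner is agent 0 with value 78
Step 2: Other agents' values: [72]
Step 3: Pivot payment = max(others) = 72
Step 4: The winner pays 72

72


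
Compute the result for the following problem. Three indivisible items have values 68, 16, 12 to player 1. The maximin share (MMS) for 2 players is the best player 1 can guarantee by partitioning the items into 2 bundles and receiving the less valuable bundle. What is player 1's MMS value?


Step 1: Item values = 68, 16, 12
Step 2: Enumerate all 2-bundle partitions and take the smaller bundle:
  Partition 1: {68} vs {16,12} -> bundles 68, 28; min = 28
  Partition 2: {16} vs {68,12} -> bundles 16, 80; min = 16
  Partition 3: {12} vs {68,16} -> bundles 12, 84; min = 12
Step 3: MMS = max(28, 16, 12) = 28

28


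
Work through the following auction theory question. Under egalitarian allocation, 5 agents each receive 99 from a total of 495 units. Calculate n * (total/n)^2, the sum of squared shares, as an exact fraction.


Step 1: Each agent's share = 495/5 = 99
Step 2: Square of each share = (99)^2 = 9801
Step 3: Sum of squares = 5 * 9801 = 49005

49005


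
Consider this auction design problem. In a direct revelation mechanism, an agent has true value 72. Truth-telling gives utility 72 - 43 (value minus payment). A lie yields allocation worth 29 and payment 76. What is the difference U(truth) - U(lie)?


Step 1: U(truth) = value - payment = 72 - 43 = 29
Step 2: U(lie) = allocation - payment = 29 - 76 = -47
Step 3: IC gap = 29 - (-47) = 76

76


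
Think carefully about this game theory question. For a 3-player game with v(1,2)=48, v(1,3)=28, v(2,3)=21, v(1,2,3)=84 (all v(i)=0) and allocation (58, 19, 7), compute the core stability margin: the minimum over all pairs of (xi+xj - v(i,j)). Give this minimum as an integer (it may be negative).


Step 1: Slack for coalition (1,2): x1+x2 - v12 = 77 - 48 = 29
Step 2: Slack for coalition (1,3): x1+x3 - v13 = 65 - 28 = 37
Step 3: Slack for coalition (2,3): x2+x3 - v23 = 26 - 21 = 5
Step 4: Minimum slack = min(29, 37, 5) = 5, attained by (2,3); no pair can gain by deviating, so the allocation is in the core

5


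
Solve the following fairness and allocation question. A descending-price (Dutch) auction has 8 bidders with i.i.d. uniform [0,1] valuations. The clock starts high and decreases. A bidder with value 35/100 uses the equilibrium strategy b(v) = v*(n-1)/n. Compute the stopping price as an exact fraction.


Step 1: Dutch auctions are strategically equivalent to first-price auctions
Step 2: The equilibrium bid is b(v) = v*(n-1)/n
Step 3: b = 7/20 * 7/8
Step 4: b = 49/160

49/160
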